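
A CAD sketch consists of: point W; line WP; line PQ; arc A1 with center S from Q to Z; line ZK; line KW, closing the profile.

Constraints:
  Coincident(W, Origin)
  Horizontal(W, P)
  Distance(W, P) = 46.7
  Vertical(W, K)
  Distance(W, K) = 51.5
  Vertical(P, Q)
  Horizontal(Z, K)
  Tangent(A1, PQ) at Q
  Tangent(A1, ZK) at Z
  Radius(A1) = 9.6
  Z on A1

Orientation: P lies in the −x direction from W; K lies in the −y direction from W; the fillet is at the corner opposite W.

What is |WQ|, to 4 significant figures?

62.74

W is at the origin; W and P share the same y with |WP| = 46.7 and P on the −x side, so P = (-46.70, 0.000). WK is vertical with |WK| = 51.5 and K on the −y side, so K = (0.000, -51.50). The virtual corner opposite W is at (-46.70, -51.50). Tangency of A1 to PQ means the radius SQ is perpendicular to PQ and tangency of A1 to ZK means the radius SZ is perpendicular to ZK, with radius 9.6, so the center S sits 9.6 in from both sides at S = (-37.10, -41.90). That places the tangent points at Q = (-46.70, -41.90) on PQ and Z = (-37.10, -51.50) on ZK. Then |WQ| = |Q − W| = 62.74.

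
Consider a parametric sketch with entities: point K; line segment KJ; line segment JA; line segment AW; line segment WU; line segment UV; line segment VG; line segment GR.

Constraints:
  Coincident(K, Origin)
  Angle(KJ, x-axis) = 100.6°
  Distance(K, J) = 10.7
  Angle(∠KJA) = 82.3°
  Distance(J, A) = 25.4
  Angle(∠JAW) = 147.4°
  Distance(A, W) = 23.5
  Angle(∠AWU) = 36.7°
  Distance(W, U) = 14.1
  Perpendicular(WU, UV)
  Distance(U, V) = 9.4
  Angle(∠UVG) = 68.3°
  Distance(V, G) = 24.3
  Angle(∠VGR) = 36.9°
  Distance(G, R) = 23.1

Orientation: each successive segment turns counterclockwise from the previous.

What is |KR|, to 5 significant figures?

31.602

K is at the origin; KJ runs at 100.6° with length 10.7, so J = (-1.9683, 10.517). ∠KJA = 82.3° gives JA at -161.70° from the x-axis; with |JA| = 25.4, A = (-26.084, 2.5420). ∠JAW = 147.4° gives AW at -129.10° from the x-axis; with |AW| = 23.5, W = (-40.905, -15.695). ∠AWU = 36.7° gives WU at 14.200° from the x-axis; with |WU| = 14.1, U = (-27.235, -12.236). WU ⟂ UV, so UV runs at 104.20°; with |UV| = 9.4, V = (-29.541, -3.1235). ∠UVG = 68.3° gives VG at -144.10° from the x-axis; with |VG| = 24.3, G = (-49.225, -17.372). ∠VGR = 36.9° gives GR at -1.0000° from the x-axis; with |GR| = 23.1, R = (-26.129, -17.775). Then |KR| = |R − K| = 31.602.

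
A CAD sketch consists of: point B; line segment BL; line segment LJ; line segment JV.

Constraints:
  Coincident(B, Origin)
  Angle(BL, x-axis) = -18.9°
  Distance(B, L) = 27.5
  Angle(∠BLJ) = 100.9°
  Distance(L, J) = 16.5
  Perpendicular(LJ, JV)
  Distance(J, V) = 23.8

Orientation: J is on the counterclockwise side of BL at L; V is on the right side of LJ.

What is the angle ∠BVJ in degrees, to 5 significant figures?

23.129°

∠BLJ = 100.9°, so LJ runs at -18.9° + (180° − 100.9°) = 60.200° from the x-axis; with |LJ| = 16.5, J = L + 16.5·(cos 60.200°, sin 60.200°) = (34.217, 5.4104). LJ ⟂ JV; with |JV| = 23.8 on the right of LJ, V = J + 23.8·(0.86777, -0.49697) = (54.870, -6.4176). Then cos ∠BVJ = VB·VJ / (|VB||VJ|), giving 23.129°.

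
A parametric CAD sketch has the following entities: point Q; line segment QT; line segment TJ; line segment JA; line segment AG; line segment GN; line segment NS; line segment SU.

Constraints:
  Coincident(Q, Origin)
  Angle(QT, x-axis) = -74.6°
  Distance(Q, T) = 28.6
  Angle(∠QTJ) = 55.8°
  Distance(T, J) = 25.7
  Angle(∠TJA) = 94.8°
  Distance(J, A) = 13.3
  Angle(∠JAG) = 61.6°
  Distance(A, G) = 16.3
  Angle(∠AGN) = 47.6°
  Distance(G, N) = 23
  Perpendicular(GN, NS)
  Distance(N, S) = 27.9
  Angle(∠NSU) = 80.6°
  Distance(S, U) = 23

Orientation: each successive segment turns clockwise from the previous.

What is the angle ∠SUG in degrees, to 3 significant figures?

100°

Q is at the origin; QT runs at -74.6° with length 28.6, so T = (7.59, -27.6). ∠QTJ = 55.8° gives TJ at 161° from the x-axis; with |TJ| = 25.7, J = (-16.7, -19.3). ∠TJA = 94.8° gives JA at 76.0° from the x-axis; with |JA| = 13.3, A = (-13.5, -6.39). ∠JAG = 61.6° gives AG at -42.4° from the x-axis; with |AG| = 16.3, G = (-1.48, -17.4). ∠AGN = 47.6° gives GN at -175° from the x-axis; with |GN| = 23.0, N = (-24.4, -19.5). GN ⟂ NS, so NS runs at 95.2°; with |NS| = 27.9, S = (-26.9, 8.32). ∠NSU = 80.6° gives SU at -4.20° from the x-axis; with |SU| = 23.0, U = (-3.98, 6.64). Then cos ∠SUG = US·UG / (|US||UG|), giving 100°.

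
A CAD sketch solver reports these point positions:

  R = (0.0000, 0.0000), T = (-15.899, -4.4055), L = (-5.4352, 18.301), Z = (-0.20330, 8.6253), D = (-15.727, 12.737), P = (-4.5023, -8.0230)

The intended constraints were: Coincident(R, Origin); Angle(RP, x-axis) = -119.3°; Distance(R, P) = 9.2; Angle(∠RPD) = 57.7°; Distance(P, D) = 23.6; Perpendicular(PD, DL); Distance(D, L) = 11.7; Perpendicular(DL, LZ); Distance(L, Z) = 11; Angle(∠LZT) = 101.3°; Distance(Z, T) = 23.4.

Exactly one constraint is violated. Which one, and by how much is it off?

Distance(Z, T) = 23.4 — off by 3.00.

R = (0.00, 0.00) ✓; RP at -119.3° ✓; |RP| = 9.200 ✓; ∠RPD = 57.70° ✓; |PD| = 23.60 ✓; ∠(PD, DL) = 90.00° ✓; |DL| = 11.70 ✓; ∠(DL, LZ) = 90.00° ✓; |LZ| = 11.00 ✓; ∠LZT = 101.3° ✓; |ZT| = 20.40 ✗.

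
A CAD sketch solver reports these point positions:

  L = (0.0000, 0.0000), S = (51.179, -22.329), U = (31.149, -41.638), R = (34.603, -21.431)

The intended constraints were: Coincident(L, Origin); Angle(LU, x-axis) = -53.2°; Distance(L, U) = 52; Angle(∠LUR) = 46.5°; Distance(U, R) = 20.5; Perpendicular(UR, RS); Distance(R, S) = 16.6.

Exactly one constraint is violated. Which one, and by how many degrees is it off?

Perpendicular(UR, RS) — off by 6.60°.

L = (0.00, 0.00) ✓; LU at -53.20° ✓; |LU| = 52.00 ✓; ∠LUR = 46.50° ✓; |UR| = 20.50 ✓; ∠(UR, RS) = 83.40° ✗; |RS| = 16.60 ✓.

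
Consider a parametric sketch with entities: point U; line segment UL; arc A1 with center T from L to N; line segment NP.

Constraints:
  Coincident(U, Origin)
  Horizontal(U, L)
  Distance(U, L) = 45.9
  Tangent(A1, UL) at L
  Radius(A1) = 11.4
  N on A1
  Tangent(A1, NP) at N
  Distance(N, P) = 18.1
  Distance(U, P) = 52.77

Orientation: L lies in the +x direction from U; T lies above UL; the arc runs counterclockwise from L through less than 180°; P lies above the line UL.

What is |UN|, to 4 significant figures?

57.48

U is at the origin; UL is horizontal with |UL| = 45.9 and L on the +x side, so L = (45.90, 0.000). A1 meets UL tangentially, so TL is at right angles to UL, so T = L + (0, 11.4) = (45.90, 11.40). Since TN ⟂ NP (tangency), |TP| = √(11.4² + 18.1²) = 21.39 regardless of where N sits on A1. So P lies on both circle(U, 52.77) and circle(T, 21.39); the above-UL intersection is P = (41.68, 32.37). N is the foot of the tangent from P: N = (54.16, 19.26).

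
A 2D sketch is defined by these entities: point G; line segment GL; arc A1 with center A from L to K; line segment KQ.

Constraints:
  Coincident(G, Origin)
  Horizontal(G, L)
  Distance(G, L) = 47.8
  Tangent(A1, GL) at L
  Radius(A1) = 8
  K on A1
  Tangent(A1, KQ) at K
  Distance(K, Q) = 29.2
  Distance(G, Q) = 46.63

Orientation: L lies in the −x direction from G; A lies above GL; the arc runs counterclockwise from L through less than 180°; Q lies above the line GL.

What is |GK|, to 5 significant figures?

40.526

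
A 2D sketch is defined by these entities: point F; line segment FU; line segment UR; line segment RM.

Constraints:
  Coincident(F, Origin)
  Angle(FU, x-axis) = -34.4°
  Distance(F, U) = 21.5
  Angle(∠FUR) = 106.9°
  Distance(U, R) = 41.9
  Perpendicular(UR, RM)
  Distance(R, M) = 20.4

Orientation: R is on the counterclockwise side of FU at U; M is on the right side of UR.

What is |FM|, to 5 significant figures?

63.223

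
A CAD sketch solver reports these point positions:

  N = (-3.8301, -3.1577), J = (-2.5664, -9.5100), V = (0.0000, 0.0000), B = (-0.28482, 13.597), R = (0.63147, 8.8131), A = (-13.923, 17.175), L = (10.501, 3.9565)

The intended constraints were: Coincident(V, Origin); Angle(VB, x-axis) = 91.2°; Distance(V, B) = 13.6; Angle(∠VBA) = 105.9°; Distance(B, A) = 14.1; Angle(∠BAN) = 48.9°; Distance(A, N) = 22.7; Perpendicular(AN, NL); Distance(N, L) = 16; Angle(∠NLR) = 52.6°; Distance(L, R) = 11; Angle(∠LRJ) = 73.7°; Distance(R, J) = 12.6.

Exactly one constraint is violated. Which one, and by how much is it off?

Distance(R, J) = 12.6 — off by 6.00.

V = (0.00, 0.00) ✓; VB at 91.20° ✓; |VB| = 13.60 ✓; ∠VBA = 105.9° ✓; |BA| = 14.10 ✓; ∠BAN = 48.90° ✓; |AN| = 22.70 ✓; ∠(AN, NL) = 90.00° ✓; |NL| = 16.00 ✓; ∠NLR = 52.60° ✓; |LR| = 11.00 ✓; ∠LRJ = 73.70° ✓; |RJ| = 18.60 ✗.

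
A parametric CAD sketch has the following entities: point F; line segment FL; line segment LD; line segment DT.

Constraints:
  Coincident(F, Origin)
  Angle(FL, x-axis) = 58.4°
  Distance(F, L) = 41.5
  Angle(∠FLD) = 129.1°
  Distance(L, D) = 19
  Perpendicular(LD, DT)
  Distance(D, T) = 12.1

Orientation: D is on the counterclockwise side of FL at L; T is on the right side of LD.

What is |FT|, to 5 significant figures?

63.274

F is at the origin; FL runs at 58.4° with length 41.5, so L = 41.5·(cos 58.4°, sin 58.4°) = (21.745, 35.347). ∠FLD = 129.1°, so LD runs at 58.4° + (180° − 129.1°) = 109.30° from the x-axis; with |LD| = 19.0, D = L + 19.0·(cos 109.30°, sin 109.30°) = (15.466, 53.279). LD ⟂ DT; with |DT| = 12.1 on the right of LD, T = D + 12.1·(0.94380, 0.33051) = (26.886, 57.278). Then |FT| = |T − F| = 63.274.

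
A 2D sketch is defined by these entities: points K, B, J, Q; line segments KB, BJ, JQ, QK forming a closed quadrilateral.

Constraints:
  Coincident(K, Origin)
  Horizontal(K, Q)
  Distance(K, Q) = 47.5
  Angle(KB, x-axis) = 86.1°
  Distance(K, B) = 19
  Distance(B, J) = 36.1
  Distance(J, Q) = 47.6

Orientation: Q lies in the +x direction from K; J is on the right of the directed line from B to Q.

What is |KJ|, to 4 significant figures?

17.37

Checks: |BJ| = 36.10 ✓; |JQ| = 47.60 ✓.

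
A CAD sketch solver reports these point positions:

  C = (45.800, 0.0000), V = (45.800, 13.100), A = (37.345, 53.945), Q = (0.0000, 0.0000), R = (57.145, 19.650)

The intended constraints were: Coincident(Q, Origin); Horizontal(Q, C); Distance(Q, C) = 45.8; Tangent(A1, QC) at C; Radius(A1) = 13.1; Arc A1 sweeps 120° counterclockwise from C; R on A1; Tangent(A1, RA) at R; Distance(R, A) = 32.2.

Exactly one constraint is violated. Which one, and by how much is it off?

Distance(R, A) = 32.2 — off by 7.40.

Q = (0.00, 0.00) ✓; Q.y = 0.00, C.y = 0.00 ✓; |QC| = 45.80 ✓; ∠(VC, CQ) = 90.00° ✓; |VC| = 13.10 ✓; bearing(V→R) − bearing(V→C) = 120.0° ✓; |VR| = 13.10 ✓; ∠(VR, RA) = 90.00° ✓; |RA| = 39.60 ✗.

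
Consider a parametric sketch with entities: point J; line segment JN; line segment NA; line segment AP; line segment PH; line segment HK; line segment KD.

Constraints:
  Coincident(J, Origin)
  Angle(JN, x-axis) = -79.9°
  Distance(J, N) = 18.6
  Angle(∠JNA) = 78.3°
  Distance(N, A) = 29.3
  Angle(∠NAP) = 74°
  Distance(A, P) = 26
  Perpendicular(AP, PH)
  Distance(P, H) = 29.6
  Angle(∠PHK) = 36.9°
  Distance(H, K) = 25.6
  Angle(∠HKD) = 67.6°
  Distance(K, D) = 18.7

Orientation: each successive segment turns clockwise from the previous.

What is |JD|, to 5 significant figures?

15.644

J is at the origin; JN runs at -79.9° with length 18.6, so N = (3.2618, -18.312). ∠JNA = 78.3° gives NA at 178.40° from the x-axis; with |NA| = 29.3, A = (-26.027, -17.494). ∠NAP = 74.0° gives AP at 72.400° from the x-axis; with |AP| = 26.0, P = (-18.165, 7.2893). AP is perpendicular to PH, so PH runs at -17.600°; with |PH| = 29.6, H = (10.049, -1.6608). ∠PHK = 36.9° gives HK at -160.70° from the x-axis; with |HK| = 25.6, K = (-14.112, -10.122). ∠HKD = 67.6° gives KD at 86.900° from the x-axis; with |KD| = 18.7, D = (-13.101, 8.5506). Then |JD| = |D − J| = 15.644.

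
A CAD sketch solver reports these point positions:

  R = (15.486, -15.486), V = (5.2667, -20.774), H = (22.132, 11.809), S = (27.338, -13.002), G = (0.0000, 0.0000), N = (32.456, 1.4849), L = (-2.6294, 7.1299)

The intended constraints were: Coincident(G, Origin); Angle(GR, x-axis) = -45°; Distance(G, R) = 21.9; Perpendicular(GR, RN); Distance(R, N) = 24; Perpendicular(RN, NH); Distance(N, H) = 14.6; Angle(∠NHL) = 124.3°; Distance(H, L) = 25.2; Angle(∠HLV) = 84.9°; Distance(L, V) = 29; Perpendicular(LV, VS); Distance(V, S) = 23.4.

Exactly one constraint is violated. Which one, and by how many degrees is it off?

Perpendicular(LV, VS) — off by 3.60°.

G = (0.00, 0.00) ✓; GR at -45.00° ✓; |GR| = 21.90 ✓; ∠(GR, RN) = 90.00° ✓; |RN| = 24.00 ✓; ∠(RN, NH) = 90.00° ✓; |NH| = 14.60 ✓; ∠NHL = 124.3° ✓; |HL| = 25.20 ✓; ∠HLV = 84.90° ✓; |LV| = 29.00 ✓; ∠(LV, VS) = 93.60° ✗; |VS| = 23.40 ✓.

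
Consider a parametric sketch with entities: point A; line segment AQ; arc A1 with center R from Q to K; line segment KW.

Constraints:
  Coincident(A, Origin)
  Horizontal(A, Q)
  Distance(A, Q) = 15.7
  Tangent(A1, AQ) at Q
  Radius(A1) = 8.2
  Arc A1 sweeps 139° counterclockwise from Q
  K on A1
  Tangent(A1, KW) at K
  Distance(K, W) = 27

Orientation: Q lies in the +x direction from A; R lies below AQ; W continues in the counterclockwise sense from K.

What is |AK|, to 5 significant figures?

17.707

A is at the origin; A and Q share the same y with |AQ| = 15.7 and Q on the +x side, so Q = (15.700, 0.0000). The tangent condition forces RQ to be normal to AQ, so R = Q + (0, -8.2) = (15.700, -8.2000). On A1, Q sits at bearing 90° from R; a 139° counterclockwise sweep puts K at bearing 229°, so K = R + 8.2·(cos 229°, sin 229°) = (10.320, -14.389). Then |AK| = |K − A| = 17.707.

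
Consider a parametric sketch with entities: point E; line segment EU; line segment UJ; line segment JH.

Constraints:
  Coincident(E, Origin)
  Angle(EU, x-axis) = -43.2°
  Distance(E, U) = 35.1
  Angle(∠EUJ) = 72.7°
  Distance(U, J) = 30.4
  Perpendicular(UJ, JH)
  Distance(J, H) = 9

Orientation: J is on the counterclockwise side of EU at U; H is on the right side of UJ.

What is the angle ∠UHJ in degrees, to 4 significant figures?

73.51°

E is at the origin; EU runs at -43.2° with length 35.1, so U = 35.1·(cos -43.2°, sin -43.2°) = (25.59, -24.03). ∠EUJ = 72.7°, so UJ runs at -43.2° + (180° − 72.7°) = 64.10° from the x-axis; with |UJ| = 30.4, J = U + 30.4·(cos 64.10°, sin 64.10°) = (38.87, 3.319). UJ ⟂ JH; with |JH| = 9.0 on the right of UJ, H = J + 9.0·(0.8996, -0.4368) = (46.96, -0.6123). Then cos ∠UHJ = HU·HJ / (|HU||HJ|), giving 73.51°.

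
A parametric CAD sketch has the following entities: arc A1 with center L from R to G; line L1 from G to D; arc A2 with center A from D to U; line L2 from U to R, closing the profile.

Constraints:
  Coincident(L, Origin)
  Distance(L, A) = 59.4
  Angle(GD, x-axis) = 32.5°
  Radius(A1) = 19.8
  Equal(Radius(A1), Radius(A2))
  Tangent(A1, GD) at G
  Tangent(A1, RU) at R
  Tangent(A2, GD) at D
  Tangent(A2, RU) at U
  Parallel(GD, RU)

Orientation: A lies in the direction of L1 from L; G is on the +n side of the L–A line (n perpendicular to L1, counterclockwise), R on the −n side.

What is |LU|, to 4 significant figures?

62.61

The slot axis is L1's direction at 32.5°, so u = (cos 32.5°, sin 32.5°) = (0.8434, 0.5373) and n = (−sin 32.5°, cos 32.5°) = (-0.5373, 0.8434). L is at the origin and A lies 59.4 along u from L, so A = 59.4·u = (50.10, 31.92). Tangency of A1 to both parallel lines with radius 19.8 puts G and R at L ± 19.8·n: G = (-10.64, 16.70), R = (10.64, -16.70). Equal radii place D and U the same way about A: D = A + 19.8·n = (39.46, 48.61), U = A − 19.8·n = (60.74, 15.22). Then |LU| = |U − L| = 62.61.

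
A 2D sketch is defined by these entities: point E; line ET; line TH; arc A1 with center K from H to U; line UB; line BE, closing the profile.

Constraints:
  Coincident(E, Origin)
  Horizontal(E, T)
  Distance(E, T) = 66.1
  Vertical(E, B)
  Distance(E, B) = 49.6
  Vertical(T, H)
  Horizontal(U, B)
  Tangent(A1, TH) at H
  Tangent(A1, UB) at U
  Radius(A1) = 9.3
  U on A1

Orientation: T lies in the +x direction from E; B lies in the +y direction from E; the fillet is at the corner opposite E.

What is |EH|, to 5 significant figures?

77.416

E is at the origin; E and T share the same y with |ET| = 66.1 and T on the +x side, so T = (66.100, 0.0000). E and B share the same x with |EB| = 49.6 and B on the +y side, so B = (0.0000, 49.600). The virtual corner opposite E is at (66.100, 49.600). Tangency of A1 to TH means the radius KH is perpendicular to TH and since A1 is tangent to UB there, KU ⟂ UB, with radius 9.3, so the center K sits 9.3 in from both sides at K = (56.800, 40.300). That places the tangent points at H = (66.100, 40.300) on TH and U = (56.800, 49.600) on UB. Then |EH| = |H − E| = 77.416.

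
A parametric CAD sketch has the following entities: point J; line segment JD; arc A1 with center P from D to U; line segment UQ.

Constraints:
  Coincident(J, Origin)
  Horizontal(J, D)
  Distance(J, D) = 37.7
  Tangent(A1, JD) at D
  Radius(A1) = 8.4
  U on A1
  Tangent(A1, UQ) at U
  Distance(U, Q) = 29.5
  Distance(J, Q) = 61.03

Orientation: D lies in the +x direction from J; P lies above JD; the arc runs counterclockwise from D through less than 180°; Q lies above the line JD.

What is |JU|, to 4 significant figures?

46.72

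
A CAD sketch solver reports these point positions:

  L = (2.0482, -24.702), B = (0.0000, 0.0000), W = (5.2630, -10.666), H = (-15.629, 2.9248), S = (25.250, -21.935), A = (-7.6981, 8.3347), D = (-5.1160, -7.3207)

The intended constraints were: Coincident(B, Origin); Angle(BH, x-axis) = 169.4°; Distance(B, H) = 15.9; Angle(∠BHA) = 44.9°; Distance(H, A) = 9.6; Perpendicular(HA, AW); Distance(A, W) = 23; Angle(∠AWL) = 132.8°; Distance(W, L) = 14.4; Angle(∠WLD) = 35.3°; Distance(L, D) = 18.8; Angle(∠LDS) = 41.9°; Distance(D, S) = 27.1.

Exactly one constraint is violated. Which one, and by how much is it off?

Distance(D, S) = 27.1 — off by 6.60.

B = (0.00, 0.00) ✓; BH at 169.4° ✓; |BH| = 15.90 ✓; ∠BHA = 44.90° ✓; |HA| = 9.600 ✓; ∠(HA, AW) = 90.00° ✓; |AW| = 23.00 ✓; ∠AWL = 132.8° ✓; |WL| = 14.40 ✓; ∠WLD = 35.30° ✓; |LD| = 18.80 ✓; ∠LDS = 41.90° ✓; |DS| = 33.70 ✗.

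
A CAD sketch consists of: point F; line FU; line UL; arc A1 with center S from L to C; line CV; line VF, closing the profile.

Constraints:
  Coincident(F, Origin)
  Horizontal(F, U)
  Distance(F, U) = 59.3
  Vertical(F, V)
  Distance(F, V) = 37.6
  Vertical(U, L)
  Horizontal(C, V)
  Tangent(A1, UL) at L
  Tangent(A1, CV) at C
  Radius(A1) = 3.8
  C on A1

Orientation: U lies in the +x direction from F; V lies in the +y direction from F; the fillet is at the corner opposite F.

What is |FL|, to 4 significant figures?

68.26

F is at the origin; F and U share the same y with |FU| = 59.3 and U on the +x side, so U = (59.30, 0.000). F and V share the same x with |FV| = 37.6 and V on the +y side, so V = (0.000, 37.60). The virtual corner opposite F is at (59.30, 37.60). A1 meets UL tangentially, so SL is at right angles to UL and since A1 is tangent to CV there, SC ⟂ CV, with radius 3.8, so the center S sits 3.8 in from both sides at S = (55.50, 33.80). That places the tangent points at L = (59.30, 33.80) on UL and C = (55.50, 37.60) on CV. Then |FL| = |L − F| = 68.26.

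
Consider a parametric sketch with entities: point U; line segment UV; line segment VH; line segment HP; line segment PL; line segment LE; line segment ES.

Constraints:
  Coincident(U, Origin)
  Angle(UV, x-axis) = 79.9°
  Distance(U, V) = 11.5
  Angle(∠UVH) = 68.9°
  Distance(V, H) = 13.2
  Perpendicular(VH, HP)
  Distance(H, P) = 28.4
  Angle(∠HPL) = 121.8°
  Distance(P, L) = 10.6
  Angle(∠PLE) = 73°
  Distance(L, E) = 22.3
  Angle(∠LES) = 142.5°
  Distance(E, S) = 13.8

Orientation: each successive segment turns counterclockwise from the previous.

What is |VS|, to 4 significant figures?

3.832

U is at the origin; UV runs at 79.9° with length 11.5, so V = (2.017, 11.32). ∠UVH = 68.9° gives VH at -169.0° from the x-axis; with |VH| = 13.2, H = (-10.94, 8.803). The perpendicularity gives HP at right angles to VH, so HP runs at -79.00°; with |HP| = 28.4, P = (-5.522, -19.08). ∠HPL = 121.8° gives PL at -20.80° from the x-axis; with |PL| = 10.6, L = (4.387, -22.84). ∠PLE = 73.0° gives LE at 86.20° from the x-axis; with |LE| = 22.3, E = (5.865, -0.5883). ∠LES = 142.5° gives ES at 123.7° from the x-axis; with |ES| = 13.8, S = (-1.792, 10.89). Then |VS| = |S − V| = 3.832.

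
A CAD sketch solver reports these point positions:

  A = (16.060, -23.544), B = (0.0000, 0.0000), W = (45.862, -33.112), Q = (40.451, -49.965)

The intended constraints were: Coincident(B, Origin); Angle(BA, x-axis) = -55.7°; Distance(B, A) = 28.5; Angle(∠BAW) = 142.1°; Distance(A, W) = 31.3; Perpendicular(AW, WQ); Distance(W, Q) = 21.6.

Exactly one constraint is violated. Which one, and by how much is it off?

Distance(W, Q) = 21.6 — off by 3.90.

B = (0.00, 0.00) ✓; BA at -55.70° ✓; |BA| = 28.50 ✓; ∠BAW = 142.1° ✓; |AW| = 31.30 ✓; ∠(AW, WQ) = 90.00° ✓; |WQ| = 17.70 ✗.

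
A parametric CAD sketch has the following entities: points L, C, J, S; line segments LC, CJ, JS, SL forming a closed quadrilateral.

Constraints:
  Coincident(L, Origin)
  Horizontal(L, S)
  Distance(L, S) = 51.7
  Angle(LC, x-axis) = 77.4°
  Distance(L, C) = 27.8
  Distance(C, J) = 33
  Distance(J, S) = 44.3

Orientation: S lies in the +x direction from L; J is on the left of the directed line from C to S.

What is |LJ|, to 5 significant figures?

54.728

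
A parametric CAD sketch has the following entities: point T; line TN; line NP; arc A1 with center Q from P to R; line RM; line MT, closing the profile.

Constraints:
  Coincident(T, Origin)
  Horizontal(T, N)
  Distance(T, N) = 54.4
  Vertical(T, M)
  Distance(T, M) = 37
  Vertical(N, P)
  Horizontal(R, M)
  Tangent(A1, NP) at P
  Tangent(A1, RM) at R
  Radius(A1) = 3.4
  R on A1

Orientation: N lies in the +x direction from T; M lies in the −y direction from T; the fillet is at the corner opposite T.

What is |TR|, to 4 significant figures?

63.01

T is at the origin; T and N share the same y with |TN| = 54.4 and N on the +x side, so N = (54.40, 0.000). TM is vertical with |TM| = 37.0 and M on the −y side, so M = (0.000, -37.00). The virtual corner opposite T is at (54.40, -37.00). Tangency of A1 to NP means the radius QP is perpendicular to NP and since A1 is tangent to RM there, QR ⟂ RM, with radius 3.4, so the center Q sits 3.4 in from both sides at Q = (51.00, -33.60). That places the tangent points at P = (54.40, -33.60) on NP and R = (51.00, -37.00) on RM. Then |TR| = |R − T| = 63.01.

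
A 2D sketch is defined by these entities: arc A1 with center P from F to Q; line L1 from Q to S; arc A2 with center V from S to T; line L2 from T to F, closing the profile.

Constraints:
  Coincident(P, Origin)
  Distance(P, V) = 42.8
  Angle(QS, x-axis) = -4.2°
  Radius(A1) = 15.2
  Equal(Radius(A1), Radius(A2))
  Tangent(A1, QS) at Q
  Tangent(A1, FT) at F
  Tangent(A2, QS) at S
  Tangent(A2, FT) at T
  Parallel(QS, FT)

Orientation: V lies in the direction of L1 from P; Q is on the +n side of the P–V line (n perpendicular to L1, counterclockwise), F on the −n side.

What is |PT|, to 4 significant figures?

45.42

Tangency of A1 to both parallel lines with radius 15.2 puts Q and F at P ± 15.2·n: Q = (1.113, 15.16), F = (-1.113, -15.16). Equal radii place S and T the same way about V: S = V + 15.2·n = (43.80, 12.02), T = V − 15.2·n = (41.57, -18.29). Then |PT| = |T − P| = 45.42.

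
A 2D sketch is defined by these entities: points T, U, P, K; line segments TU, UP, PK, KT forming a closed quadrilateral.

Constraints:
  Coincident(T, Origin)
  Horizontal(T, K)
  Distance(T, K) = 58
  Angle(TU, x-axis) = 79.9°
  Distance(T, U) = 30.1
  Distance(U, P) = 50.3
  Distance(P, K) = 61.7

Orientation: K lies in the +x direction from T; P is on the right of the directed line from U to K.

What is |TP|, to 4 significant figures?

20.36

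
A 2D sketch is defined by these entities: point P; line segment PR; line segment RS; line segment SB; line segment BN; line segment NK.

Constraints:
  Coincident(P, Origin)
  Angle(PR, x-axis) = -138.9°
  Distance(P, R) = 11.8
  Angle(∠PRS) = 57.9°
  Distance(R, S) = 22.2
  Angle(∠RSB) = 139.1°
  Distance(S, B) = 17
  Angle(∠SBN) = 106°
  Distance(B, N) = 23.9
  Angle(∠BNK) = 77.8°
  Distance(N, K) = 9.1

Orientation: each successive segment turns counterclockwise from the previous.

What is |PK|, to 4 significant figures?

20.77

∠SBN = 106.0° gives BN at 98.10° from the x-axis; with |BN| = 23.9, N = (24.51, 16.43). ∠BNK = 77.8° gives NK at -159.7° from the x-axis; with |NK| = 9.1, K = (15.98, 13.27). Then |PK| = |K − P| = 20.77.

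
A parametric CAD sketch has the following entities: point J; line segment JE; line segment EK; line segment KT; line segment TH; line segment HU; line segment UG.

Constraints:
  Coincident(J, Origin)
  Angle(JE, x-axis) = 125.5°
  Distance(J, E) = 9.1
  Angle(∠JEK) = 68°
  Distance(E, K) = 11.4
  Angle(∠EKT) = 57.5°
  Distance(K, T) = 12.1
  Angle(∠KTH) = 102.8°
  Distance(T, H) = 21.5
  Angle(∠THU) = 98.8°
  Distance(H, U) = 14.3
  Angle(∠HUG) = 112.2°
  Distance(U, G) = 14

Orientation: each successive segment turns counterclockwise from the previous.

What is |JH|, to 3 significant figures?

19.5

∠EKT = 57.5° gives KT at 0.00° from the x-axis; with |KT| = 12.1, T = (0.690, -2.21). ∠KTH = 102.8° gives TH at 77.2° from the x-axis; with |TH| = 21.5, H = (5.45, 18.8). Then |JH| = |H − J| = 19.5.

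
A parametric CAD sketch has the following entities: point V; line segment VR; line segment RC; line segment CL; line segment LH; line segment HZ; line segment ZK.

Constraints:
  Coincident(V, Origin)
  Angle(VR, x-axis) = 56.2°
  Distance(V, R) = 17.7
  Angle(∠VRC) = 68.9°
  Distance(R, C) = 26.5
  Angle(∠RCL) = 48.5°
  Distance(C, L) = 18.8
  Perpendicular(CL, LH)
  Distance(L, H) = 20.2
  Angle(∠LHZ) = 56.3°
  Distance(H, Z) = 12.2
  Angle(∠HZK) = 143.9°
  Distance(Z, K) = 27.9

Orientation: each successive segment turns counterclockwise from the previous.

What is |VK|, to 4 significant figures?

31.58

V is at the origin; VR runs at 56.2° with length 17.7, so R = (9.846, 14.71). ∠VRC = 68.9° gives RC at 167.3° from the x-axis; with |RC| = 26.5, C = (-16.01, 20.53). ∠RCL = 48.5° gives CL at -61.20° from the x-axis; with |CL| = 18.8, L = (-6.948, 4.060). The perpendicularity gives LH at right angles to CL, so LH runs at 28.80°; with |LH| = 20.2, H = (10.75, 13.79). ∠LHZ = 56.3° gives HZ at 152.5° from the x-axis; with |HZ| = 12.2, Z = (-0.06840, 19.42). ∠HZK = 143.9° gives ZK at -171.4° from the x-axis; with |ZK| = 27.9, K = (-27.65, 15.25). Then |VK| = |K − V| = 31.58.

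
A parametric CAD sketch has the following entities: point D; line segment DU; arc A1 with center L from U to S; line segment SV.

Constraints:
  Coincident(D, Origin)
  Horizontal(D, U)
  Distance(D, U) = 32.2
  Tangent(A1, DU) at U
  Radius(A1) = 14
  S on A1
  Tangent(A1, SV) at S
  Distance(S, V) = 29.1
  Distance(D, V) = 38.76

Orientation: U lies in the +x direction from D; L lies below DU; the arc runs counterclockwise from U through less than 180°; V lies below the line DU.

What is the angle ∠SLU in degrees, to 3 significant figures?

72.3°

Checks: |LS| = 14.00 ✓; ∠(LS, SV) = 90.00° ✓; |SV| = 29.10 ✓; |DV| = 38.76 ✓.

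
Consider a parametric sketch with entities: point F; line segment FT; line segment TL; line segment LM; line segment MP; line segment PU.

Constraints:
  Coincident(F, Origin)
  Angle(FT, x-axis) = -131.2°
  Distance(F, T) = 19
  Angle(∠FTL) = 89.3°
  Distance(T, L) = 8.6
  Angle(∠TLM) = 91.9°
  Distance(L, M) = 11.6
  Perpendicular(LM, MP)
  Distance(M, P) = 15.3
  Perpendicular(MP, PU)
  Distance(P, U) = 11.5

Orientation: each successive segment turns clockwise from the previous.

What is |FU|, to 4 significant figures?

19.65

F is at the origin; FT runs at -131.2° with length 19.0, so T = (-12.52, -14.30). ∠FTL = 89.3° gives TL at 138.1° from the x-axis; with |TL| = 8.6, L = (-18.92, -8.553). ∠TLM = 91.9° gives LM at 50.00° from the x-axis; with |LM| = 11.6, M = (-11.46, 0.3336). LM ⟂ MP, so MP runs at -40.00°; with |MP| = 15.3, P = (0.2606, -9.501). The perpendicularity gives PU at right angles to MP, so PU runs at -130.0°; with |PU| = 11.5, U = (-7.131, -18.31). Then |FU| = |U − F| = 19.65.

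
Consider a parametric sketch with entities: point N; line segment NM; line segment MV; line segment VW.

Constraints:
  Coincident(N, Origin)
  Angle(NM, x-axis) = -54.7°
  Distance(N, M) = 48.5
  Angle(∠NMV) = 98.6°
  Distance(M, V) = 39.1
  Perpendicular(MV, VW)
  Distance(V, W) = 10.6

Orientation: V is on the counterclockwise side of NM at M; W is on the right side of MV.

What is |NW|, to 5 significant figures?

74.681

N is at the origin; NM runs at -54.7° with length 48.5, so M = 48.5·(cos -54.7°, sin -54.7°) = (28.026, -39.583). ∠NMV = 98.6°, so MV runs at -54.7° + (180° − 98.6°) = 26.700° from the x-axis; with |MV| = 39.1, V = M + 39.1·(cos 26.700°, sin 26.700°) = (62.957, -22.014). MV ⟂ VW; with |VW| = 10.6 on the right of MV, W = V + 10.6·(0.44932, -0.89337) = (67.720, -31.484). Then |NW| = |W − N| = 74.681.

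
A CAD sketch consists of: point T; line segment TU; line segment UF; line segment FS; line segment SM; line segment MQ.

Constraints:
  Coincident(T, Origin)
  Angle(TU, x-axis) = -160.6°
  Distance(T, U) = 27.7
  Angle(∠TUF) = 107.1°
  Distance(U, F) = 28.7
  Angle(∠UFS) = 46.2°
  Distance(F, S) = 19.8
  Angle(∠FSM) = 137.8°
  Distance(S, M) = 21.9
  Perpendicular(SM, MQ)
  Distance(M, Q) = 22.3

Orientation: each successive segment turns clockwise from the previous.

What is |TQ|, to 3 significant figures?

32.9

T is at the origin; TU runs at -160.6° with length 27.7, so U = (-26.1, -9.20). ∠TUF = 107.1° gives UF at 126° from the x-axis; with |UF| = 28.7, F = (-43.2, 13.9). ∠UFS = 46.2° gives FS at -7.30° from the x-axis; with |FS| = 19.8, S = (-23.6, 11.4). ∠FSM = 137.8° gives SM at -49.5° from the x-axis; with |SM| = 21.9, M = (-9.34, -5.30). SM ⟂ MQ, so MQ runs at -140°; with |MQ| = 22.3, Q = (-26.3, -19.8). Then |TQ| = |Q − T| = 32.9.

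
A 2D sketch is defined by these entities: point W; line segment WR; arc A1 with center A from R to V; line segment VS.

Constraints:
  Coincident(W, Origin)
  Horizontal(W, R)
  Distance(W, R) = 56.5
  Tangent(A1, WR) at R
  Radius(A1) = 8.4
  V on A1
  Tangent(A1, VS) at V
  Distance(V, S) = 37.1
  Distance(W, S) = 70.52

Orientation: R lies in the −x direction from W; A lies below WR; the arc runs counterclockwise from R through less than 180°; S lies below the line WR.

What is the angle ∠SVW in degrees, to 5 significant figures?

81.903°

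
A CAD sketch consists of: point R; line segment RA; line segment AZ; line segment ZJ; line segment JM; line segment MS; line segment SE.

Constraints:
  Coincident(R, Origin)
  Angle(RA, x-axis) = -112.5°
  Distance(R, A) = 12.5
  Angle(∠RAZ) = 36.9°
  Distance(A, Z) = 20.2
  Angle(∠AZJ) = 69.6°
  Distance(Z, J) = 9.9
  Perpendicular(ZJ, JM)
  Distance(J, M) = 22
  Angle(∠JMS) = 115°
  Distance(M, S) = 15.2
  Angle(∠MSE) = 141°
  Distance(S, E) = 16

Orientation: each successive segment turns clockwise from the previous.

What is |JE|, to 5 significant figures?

38.228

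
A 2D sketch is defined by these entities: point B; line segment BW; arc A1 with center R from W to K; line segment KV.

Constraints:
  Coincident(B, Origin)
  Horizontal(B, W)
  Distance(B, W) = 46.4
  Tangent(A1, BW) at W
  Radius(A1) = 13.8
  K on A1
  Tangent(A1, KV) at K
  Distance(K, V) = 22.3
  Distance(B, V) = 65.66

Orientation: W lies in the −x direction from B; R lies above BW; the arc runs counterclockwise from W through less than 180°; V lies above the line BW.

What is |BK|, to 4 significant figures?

43.67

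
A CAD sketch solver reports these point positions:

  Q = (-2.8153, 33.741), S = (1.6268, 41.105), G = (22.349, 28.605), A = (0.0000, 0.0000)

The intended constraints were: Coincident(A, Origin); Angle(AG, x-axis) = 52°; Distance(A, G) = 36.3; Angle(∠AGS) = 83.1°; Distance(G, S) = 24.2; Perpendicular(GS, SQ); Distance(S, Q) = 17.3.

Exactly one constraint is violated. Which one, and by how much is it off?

Distance(S, Q) = 17.3 — off by 8.70.

A = (0.00, 0.00) ✓; AG at 52.00° ✓; |AG| = 36.30 ✓; ∠AGS = 83.10° ✓; |GS| = 24.20 ✓; ∠(GS, SQ) = 90.00° ✓; |SQ| = 8.600 ✗.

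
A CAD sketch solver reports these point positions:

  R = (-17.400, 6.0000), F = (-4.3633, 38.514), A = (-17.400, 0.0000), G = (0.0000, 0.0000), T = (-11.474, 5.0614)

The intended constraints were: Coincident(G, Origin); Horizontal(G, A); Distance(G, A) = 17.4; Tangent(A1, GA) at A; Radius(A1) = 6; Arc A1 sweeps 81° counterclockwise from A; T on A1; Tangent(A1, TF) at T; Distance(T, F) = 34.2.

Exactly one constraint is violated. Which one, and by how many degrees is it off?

Tangent(A1, TF) at T — off by 3.00°.

G = (0.00, 0.00) ✓; G.y = 0.00, A.y = 0.00 ✓; |GA| = 17.40 ✓; ∠(RA, AG) = 90.00° ✓; |RA| = 6.000 ✓; bearing(R→T) − bearing(R→A) = 81.00° ✓; |RT| = 6.000 ✓; ∠(RT, TF) = 93.00° ✗; |TF| = 34.20 ✓.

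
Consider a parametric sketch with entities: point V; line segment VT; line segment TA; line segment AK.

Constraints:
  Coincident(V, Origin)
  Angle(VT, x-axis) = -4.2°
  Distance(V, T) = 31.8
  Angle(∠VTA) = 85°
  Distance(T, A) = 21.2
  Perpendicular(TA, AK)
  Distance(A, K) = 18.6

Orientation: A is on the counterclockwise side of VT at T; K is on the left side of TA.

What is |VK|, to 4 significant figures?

22.60

∠VTA = 85.0°, so TA runs at -4.2° + (180° − 85.0°) = 90.80° from the x-axis; with |TA| = 21.2, A = T + 21.2·(cos 90.80°, sin 90.80°) = (31.42, 18.87). TA ⟂ AK; with |AK| = 18.6 on the left of TA, K = A + 18.6·(-0.9999, -0.01396) = (12.82, 18.61). Then |VK| = |K − V| = 22.60.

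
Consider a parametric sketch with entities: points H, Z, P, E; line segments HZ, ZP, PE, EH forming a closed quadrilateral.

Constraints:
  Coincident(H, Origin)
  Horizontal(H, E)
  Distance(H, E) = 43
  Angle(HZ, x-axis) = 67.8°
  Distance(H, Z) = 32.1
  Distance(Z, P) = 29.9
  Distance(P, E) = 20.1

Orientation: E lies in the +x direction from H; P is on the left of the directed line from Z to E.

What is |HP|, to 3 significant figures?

45.0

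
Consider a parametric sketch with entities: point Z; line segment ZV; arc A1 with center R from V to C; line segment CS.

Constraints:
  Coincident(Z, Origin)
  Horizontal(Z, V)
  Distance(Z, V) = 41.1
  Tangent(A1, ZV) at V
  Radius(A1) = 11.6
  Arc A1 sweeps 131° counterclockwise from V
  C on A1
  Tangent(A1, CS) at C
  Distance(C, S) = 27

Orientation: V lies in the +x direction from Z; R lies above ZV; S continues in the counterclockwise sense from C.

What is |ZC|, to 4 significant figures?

53.43

Tangency of A1 to ZV means the radius RV is perpendicular to ZV, so R = V + (0, 11.6) = (41.10, 11.60). On A1, V sits at bearing -90° from R; a 131° counterclockwise sweep puts C at bearing 41°, so C = R + 11.6·(cos 41°, sin 41°) = (49.85, 19.21). Then |ZC| = |C − Z| = 53.43.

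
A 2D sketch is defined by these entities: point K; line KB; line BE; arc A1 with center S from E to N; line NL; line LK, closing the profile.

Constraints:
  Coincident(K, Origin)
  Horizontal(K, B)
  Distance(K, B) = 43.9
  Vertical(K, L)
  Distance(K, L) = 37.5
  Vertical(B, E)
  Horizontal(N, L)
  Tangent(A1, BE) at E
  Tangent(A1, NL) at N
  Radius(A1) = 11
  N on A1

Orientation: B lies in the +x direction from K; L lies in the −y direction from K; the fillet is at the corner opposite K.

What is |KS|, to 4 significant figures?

42.25

K is at the origin; K and B share the same y with |KB| = 43.9 and B on the +x side, so B = (43.90, 0.000). KL is vertical with |KL| = 37.5 and L on the −y side, so L = (0.000, -37.50). The virtual corner opposite K is at (43.90, -37.50). A1 meets BE tangentially, so SE is at right angles to BE and the tangent condition forces SN to be normal to NL, with radius 11.0, so the center S sits 11.0 in from both sides at S = (32.90, -26.50). Then |KS| = |S − K| = 42.25.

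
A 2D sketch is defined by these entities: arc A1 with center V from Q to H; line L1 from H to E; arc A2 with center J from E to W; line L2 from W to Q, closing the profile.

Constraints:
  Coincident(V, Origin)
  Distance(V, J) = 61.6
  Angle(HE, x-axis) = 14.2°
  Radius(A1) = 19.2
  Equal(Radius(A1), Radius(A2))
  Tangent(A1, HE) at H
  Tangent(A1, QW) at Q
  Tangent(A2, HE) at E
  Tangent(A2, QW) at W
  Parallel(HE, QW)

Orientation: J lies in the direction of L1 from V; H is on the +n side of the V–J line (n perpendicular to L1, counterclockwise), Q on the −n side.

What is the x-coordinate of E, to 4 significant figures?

55.01

The slot axis is L1's direction at 14.2°, so u = (cos 14.2°, sin 14.2°) = (0.9694, 0.2453) and n = (−sin 14.2°, cos 14.2°) = (-0.2453, 0.9694). V is at the origin and J lies 61.6 along u from V, so J = 61.6·u = (59.72, 15.11). Tangency of A1 to both parallel lines with radius 19.2 puts H and Q at V ± 19.2·n: H = (-4.710, 18.61), Q = (4.710, -18.61). Equal radii place E and W the same way about J: E = J + 19.2·n = (55.01, 33.72), W = J − 19.2·n = (64.43, -3.502). So E.x = 55.01.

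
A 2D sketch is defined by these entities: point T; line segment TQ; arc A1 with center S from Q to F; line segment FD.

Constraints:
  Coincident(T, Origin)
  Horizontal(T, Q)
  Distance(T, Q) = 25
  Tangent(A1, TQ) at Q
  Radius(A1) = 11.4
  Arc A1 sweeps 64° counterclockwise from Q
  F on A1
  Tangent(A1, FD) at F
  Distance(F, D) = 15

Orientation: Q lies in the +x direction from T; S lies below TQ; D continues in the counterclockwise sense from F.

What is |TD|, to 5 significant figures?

21.501

On A1, Q sits at bearing 90° from S; a 64° counterclockwise sweep puts F at bearing 154°, so F = S + 11.4·(cos 154°, sin 154°) = (14.754, -6.4026). Tangency of A1 to FD means the radius SF is perpendicular to FD, so FD runs along (−sin 154°, cos 154°); with |FD| = 15.0, D = (8.1782, -19.884). Then |TD| = |D − T| = 21.501.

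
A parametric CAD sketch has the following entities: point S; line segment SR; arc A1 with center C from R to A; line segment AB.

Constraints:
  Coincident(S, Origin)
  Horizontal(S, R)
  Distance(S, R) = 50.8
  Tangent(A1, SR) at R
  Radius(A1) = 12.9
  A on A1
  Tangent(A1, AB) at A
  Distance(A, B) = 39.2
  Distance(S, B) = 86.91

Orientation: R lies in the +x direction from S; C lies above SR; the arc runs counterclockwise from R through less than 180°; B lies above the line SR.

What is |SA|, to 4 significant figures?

64.12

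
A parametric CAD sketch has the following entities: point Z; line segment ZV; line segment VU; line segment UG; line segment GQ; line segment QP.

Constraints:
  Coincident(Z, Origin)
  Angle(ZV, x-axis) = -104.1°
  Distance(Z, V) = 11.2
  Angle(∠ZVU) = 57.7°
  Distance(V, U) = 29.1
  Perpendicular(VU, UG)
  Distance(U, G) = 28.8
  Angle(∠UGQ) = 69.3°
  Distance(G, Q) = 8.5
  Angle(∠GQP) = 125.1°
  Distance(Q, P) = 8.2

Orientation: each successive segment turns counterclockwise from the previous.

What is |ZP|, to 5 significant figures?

15.575

Z is at the origin; ZV runs at -104.1° with length 11.2, so V = (-2.7285, -10.863). ∠ZVU = 57.7° gives VU at 18.200° from the x-axis; with |VU| = 29.1, U = (24.916, -1.7736). VU ⟂ UG, so UG runs at 108.20°; with |UG| = 28.8, G = (15.920, 25.586). ∠UGQ = 69.3° gives GQ at -141.10° from the x-axis; with |GQ| = 8.5, Q = (9.3054, 20.248). ∠GQP = 125.1° gives QP at -86.200° from the x-axis; with |QP| = 8.2, P = (9.8488, 12.066). Then |ZP| = |P − Z| = 15.575.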